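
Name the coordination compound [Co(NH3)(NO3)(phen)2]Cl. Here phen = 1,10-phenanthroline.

The 1 chloride counter-ion carries a total charge of -1, so each complex ion is 1+.
Ligand charges: 1×nitrato (-1 each), 2×1,10-phenanthroline (neutral), 1×ammine (neutral); total -1. So Co + (-1) = 1+, giving Co = +2.
Ligands are named alphabetically: ammine before nitrato before phenanthroline.

amminenitratobis(1,10-phenanthroline)cobalt(II) chloride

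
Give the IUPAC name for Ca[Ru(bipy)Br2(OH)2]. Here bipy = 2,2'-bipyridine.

calcium (2,2'-bipyridine)dibromodihydroxoruthenate(II)

The 1 calcium counter-ion carries a total charge of +2, so each complex ion is 2−.
Ligand charges: 2×hydroxo (-1 each), 2×bromo (-1 each), 1×2,2'-bipyridine (neutral); total -4. So Ru + (-4) = 2−, giving Ru = +2.
Ligands are named alphabetically: bipyridine before bromo before hydroxo.
The complex ion is anionic, so ruthenium takes the -ate form ruthenate(II).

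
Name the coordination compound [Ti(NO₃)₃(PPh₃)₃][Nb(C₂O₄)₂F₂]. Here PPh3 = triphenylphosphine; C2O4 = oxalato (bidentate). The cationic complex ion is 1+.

trinitratotris(triphenylphosphine)titanium(IV) difluorodioxalatoniobate(V)

The complex cation is given as 1+; its ligand charges sum to -3, so Ti = +4.
A 1:1 salt means the anion carries the equal and opposite charge, 1−.
Anion: ligand charges sum to -6; for the ion to be 1−, Nb = +5.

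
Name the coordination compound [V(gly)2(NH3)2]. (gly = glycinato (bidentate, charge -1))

There is no counter-ion, so the complex is neutral overall.
Ligand charges: 2×ammine (neutral), 2×glycinato (-1 each); total -2. So V + (-2) = 0, giving V = +2.
Ligands are named alphabetically: ammine before glycinato.

diamminebis(glycinato)vanadium(II)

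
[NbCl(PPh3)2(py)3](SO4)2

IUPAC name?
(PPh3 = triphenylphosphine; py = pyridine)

chlorotris(pyridine)bis(triphenylphosphine)niobium(V) sulfate

The 2 sulfate counter-ions carry a total charge of -4, so each complex ion is 4+.
Ligand charges: 2×triphenylphosphine (neutral), 1×chloro (-1 each), 3×pyridine (neutral); total -1. So Nb + (-1) = 4+, giving Nb = +5.
Ligands are named alphabetically: chloro before pyridine before triphenylphosphine.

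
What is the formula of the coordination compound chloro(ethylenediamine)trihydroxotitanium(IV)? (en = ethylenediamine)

Ligands: 3 hydroxo (OH, -1), 1 ethylenediamine (en, neutral), 1 chloro (Cl, -1). Ligand charge sum = -4.
With Ti in oxidation state +4, the complex ion is [Ti...].

[TiCl(en)(OH)3]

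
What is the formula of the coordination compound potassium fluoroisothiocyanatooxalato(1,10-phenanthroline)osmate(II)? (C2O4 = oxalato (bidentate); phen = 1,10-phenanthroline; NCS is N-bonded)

K2[Os(C2O4)F(NCS)(phen)]

Ligands: 1 oxalato (C2O4, -2), 1 1,10-phenanthroline (phen, neutral), 1 fluoro (F, -1), 1 isothiocyanato (NCS, -1). Ligand charge sum = -4.
Charge balance with potassium (+1) requires 1 complex ion per 2 potassium.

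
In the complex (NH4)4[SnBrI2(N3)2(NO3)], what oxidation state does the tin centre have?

4 ammonium outside the brackets (+1 each) → the complex ion is 4−.
Ligand charges: 1×Br = -1; 2×I = -2; 1×NO3 = -1; 2×N3 = -2; sum -6.
Sn + (-6) = 4− ⇒ Sn is +2.

+2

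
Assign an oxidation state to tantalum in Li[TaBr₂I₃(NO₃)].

1 lithium outside the brackets (+1 each) → the complex ion is 1−.
Ligand charges: 3×I = -3; 2×Br = -2; 1×NO3 = -1; sum -6.
Ta + (-6) = 1− ⇒ Ta is +5.

+5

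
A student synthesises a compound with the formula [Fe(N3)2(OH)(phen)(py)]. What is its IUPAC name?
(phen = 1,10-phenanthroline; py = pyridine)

diazidohydroxo(1,10-phenanthroline)(pyridine)iron(III)

There is no counter-ion, so the complex is neutral overall.
Ligand charges: 1×1,10-phenanthroline (neutral), 1×pyridine (neutral), 2×azido (-1 each), 1×hydroxo (-1 each); total -3. So Fe + (-3) = 0, giving Fe = +3.
Ligands are named alphabetically: azido before hydroxo before phenanthroline before pyridine.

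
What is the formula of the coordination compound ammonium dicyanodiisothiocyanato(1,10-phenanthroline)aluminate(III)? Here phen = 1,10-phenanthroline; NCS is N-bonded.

Ligands: 2 cyano (CN, -1), 1 1,10-phenanthroline (phen, neutral), 2 isothiocyanato (NCS, -1). Ligand charge sum = -4.
Charge balance with ammonium (+1) requires 1 complex ion per 1 ammonium.

NH4[Al(CN)2(NCS)2(phen)]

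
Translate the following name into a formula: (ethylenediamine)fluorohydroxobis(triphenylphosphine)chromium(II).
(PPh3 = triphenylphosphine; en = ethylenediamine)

[Cr(en)F(OH)(PPh3)2]

Ligands: 1 hydroxo (OH, -1), 1 fluoro (F, -1), 2 triphenylphosphine (PPh3, neutral), 1 ethylenediamine (en, neutral). Ligand charge sum = -2.
With Cr in oxidation state +2, the complex ion is [Cr...].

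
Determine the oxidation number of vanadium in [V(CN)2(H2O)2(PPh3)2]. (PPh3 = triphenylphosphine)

No counter-ion: the bracketed complex is neutral.
Ligand charges: 2×PPh3 neutral; 2×H2O neutral; 2×CN = -2; sum -2.
V + (-2) = 0 ⇒ V is +2.

+2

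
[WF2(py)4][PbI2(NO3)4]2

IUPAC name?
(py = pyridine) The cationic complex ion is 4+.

Both ions are complex: the cation is named first with the plain metal name, the anion second with the -ate form; each ion's ligands are alphabetised independently.
The complex cation is given as 4+; its ligand charges sum to -2, so W = +6.
With 2 anions per cation, each anion must be 4/2 = 2−.
Anion: ligand charges sum to -6; for the ion to be 2−, Pb = +4.

difluorotetrakis(pyridine)tungsten(VI) diiodotetranitratoplumbate(IV)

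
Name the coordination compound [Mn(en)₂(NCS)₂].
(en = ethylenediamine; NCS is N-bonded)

There is no counter-ion, so the complex is neutral overall.
Ligand charges: 2×ethylenediamine (neutral), 2×isothiocyanato (-1 each); total -2. So Mn + (-2) = 0, giving Mn = +2.
Ligands are named alphabetically: ethylenediamine before isothiocyanato.

bis(ethylenediamine)diisothiocyanatomanganese(II)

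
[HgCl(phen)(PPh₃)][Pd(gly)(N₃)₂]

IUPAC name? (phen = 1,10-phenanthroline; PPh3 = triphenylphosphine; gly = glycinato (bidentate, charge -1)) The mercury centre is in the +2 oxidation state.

chloro(1,10-phenanthroline)(triphenylphosphine)mercury(II) diazido(glycinato)palladate(II)

Both ions are complex: the cation is named first with the plain metal name, the anion second with the -ate form; each ion's ligands are alphabetised independently.
Hg is given as +2; the cation's ligand charges sum to -1, so the complex cation is 1+.
A 1:1 salt means the anion carries the equal and opposite charge, 1−.
Anion: ligand charges sum to -3; for the ion to be 1−, Pd = +2.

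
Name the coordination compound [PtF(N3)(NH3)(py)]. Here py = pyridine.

There is no counter-ion, so the complex is neutral overall.
Ligand charges: 1×ammine (neutral), 1×pyridine (neutral), 1×azido (-1 each), 1×fluoro (-1 each); total -2. So Pt + (-2) = 0, giving Pt = +2.
Ligands are named alphabetically: ammine before azido before fluoro before pyridine.

ammineazidofluoro(pyridine)platinum(II)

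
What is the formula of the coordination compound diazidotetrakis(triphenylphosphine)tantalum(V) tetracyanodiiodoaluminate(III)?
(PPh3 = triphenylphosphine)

[Ta(N3)2(PPh3)4][Al(CN)4I2]

Cation [Ta…]: ligand charges -2, Ta(V) ⇒ ion charge 3+.
Anion [Al…]: ligand charges -6, Al(III) ⇒ ion charge 3−.
One 3+ cation balances one 3− anion.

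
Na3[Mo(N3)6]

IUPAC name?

sodium hexaazidomolybdate(III)

The 3 sodium counter-ions carry a total charge of +3, so each complex ion is 3−.
Ligand charges: 6×azido (-1 each); total -6. So Mo + (-6) = 3−, giving Mo = +3.
The complex ion is anionic, so molybdenum takes the -ate form molybdate(III).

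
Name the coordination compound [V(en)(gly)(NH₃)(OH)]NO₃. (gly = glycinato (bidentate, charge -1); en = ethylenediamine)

The 1 nitrate counter-ion carries a total charge of -1, so each complex ion is 1+.
Ligand charges: 1×ammine (neutral), 1×hydroxo (-1 each), 1×glycinato (-1 each), 1×ethylenediamine (neutral); total -2. So V + (-2) = 1+, giving V = +3.
Ligands are named alphabetically: ammine before ethylenediamine before glycinato before hydroxo.

ammine(ethylenediamine)(glycinato)hydroxovanadium(III) nitrate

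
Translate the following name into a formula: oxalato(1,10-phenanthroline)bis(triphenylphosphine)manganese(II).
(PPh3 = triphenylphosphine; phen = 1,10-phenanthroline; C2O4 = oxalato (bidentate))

[Mn(C2O4)(phen)(PPh3)2]

Ligands: 2 triphenylphosphine (PPh3, neutral), 1 1,10-phenanthroline (phen, neutral), 1 oxalato (C2O4, -2). Ligand charge sum = -2.
With Mn in oxidation state +2, the complex ion is [Mn...].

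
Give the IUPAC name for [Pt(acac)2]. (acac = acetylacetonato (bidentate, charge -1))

There is no counter-ion, so the complex is neutral overall.
Ligand charges: 2×acetylacetonato (-1 each); total -2. So Pt + (-2) = 0, giving Pt = +2.

bis(acetylacetonato)platinum(II)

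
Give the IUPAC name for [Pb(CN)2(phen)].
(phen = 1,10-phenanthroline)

dicyano(1,10-phenanthroline)lead(II)

There is no counter-ion, so the complex is neutral overall.
Ligand charges: 1×1,10-phenanthroline (neutral), 2×cyano (-1 each); total -2. So Pb + (-2) = 0, giving Pb = +2.
Ligands are named alphabetically: cyano before phenanthroline.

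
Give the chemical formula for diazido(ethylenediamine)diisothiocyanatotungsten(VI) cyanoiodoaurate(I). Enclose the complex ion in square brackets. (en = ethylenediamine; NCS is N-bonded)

[W(en)(N3)2(NCS)2][Au(CN)I]2

Cation [W…]: ligand charges -4, W(VI) ⇒ ion charge 2+.
Anion [Au…]: ligand charges -2, Au(I) ⇒ ion charge 1−.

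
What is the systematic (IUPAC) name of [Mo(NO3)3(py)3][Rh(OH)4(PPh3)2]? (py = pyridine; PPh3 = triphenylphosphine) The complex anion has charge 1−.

trinitratotris(pyridine)molybdenum(IV) tetrahydroxobis(triphenylphosphine)rhodate(III)

Both ions are complex: the cation is named first with the plain metal name, the anion second with the -ate form; each ion's ligands are alphabetised independently.
The complex anion is given as 1−; its ligand charges sum to -4, so Rh = +3.
A 1:1 salt means the cation carries the equal and opposite charge, 1+.
Cation: ligand charges sum to -3; for the ion to be 1+, Mo = +4.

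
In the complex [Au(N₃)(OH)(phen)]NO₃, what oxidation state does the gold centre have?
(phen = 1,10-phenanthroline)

+3

1 nitrate outside the brackets (-1 each) → the complex ion is 1+.
Ligand charges: 1×OH = -1; 1×phen neutral; 1×N3 = -1; sum -2.
Au + (-2) = 1+ ⇒ Au is +3.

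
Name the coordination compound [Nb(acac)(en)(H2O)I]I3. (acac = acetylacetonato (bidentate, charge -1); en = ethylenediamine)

The 3 iodide counter-ions carry a total charge of -3, so each complex ion is 3+.
Ligand charges: 1×acetylacetonato (-1 each), 1×aqua (neutral), 1×iodo (-1 each), 1×ethylenediamine (neutral); total -2. So Nb + (-2) = 3+, giving Nb = +5.
Ligands are named alphabetically: acetylacetonato before aqua before ethylenediamine before iodo.

(acetylacetonato)aqua(ethylenediamine)iodoniobium(V) iodide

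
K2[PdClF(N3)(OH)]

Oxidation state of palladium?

2 potassium outside the brackets (+1 each) → the complex ion is 2−.
Ligand charges: 1×N3 = -1; 1×F = -1; 1×OH = -1; 1×Cl = -1; sum -4.
Pd + (-4) = 2− ⇒ Pd is +2.

+2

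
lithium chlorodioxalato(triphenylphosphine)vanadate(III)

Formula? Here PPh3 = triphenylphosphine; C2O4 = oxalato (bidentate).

Li2[V(C2O4)2Cl(PPh3)]

Ligands: 1 triphenylphosphine (PPh3, neutral), 1 chloro (Cl, -1), 2 oxalato (C2O4, -2). Ligand charge sum = -5.
With V in oxidation state +3, the complex ion is [V...]^2−.
Charge balance with lithium (+1) requires 1 complex ion per 2 lithium.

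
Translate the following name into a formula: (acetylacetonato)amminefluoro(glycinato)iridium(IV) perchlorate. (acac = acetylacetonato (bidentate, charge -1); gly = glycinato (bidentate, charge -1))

[Ir(acac)F(gly)(NH3)]ClO4

Ligands: 1 fluoro (F, -1), 1 ammine (NH3, neutral), 1 acetylacetonato (acac, -1), 1 glycinato (gly, -1). Ligand charge sum = -3.
Charge balance with perchlorate (-1) requires 1 complex ion per 1 perchlorate.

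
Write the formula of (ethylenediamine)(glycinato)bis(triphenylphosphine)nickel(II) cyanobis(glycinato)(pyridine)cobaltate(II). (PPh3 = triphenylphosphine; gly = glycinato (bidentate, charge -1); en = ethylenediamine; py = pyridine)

[Ni(en)(gly)(PPh3)2][Co(CN)(gly)2(py)]

Cation [Ni…]: ligand charges -1, Ni(II) ⇒ ion charge 1+.
Anion [Co…]: ligand charges -3, Co(II) ⇒ ion charge 1−.
One 1+ cation balances one 1− anion.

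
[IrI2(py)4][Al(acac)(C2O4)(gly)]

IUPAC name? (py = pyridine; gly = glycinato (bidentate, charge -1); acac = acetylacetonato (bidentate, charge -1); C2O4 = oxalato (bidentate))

diiodotetrakis(pyridine)iridium(III) (acetylacetonato)(glycinato)oxalatoaluminate(III)

Both ions are complex: the cation is named first with the plain metal name, the anion second with the -ate form; each ion's ligands are alphabetised independently.
Aluminium is always +3 in its complexes; the anion's ligand charges sum to -4, so the complex anion is 1−.
A 1:1 salt means the cation carries the equal and opposite charge, 1+.
Cation: ligand charges sum to -2; for the ion to be 1+, Ir = +3.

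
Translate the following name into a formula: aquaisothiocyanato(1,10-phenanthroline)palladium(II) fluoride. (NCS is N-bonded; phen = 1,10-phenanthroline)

[Pd(H2O)(NCS)(phen)]F

Ligands: 1 isothiocyanato (NCS, -1), 1 1,10-phenanthroline (phen, neutral), 1 aqua (H2O, neutral). Ligand charge sum = -1.
With Pd in oxidation state +2, the complex ion is [Pd...]^1+.
Charge balance with fluoride (-1) requires 1 complex ion per 1 fluoride.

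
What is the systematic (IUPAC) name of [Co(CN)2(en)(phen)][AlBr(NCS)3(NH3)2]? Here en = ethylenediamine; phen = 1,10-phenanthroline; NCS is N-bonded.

Both ions are complex: the cation is named first with the plain metal name, the anion second with the -ate form; each ion's ligands are alphabetised independently.
Aluminium is always +3 in its complexes; the anion's ligand charges sum to -4, so the complex anion is 1−.
A 1:1 salt means the cation carries the equal and opposite charge, 1+.
Cation: ligand charges sum to -2; for the ion to be 1+, Co = +3.

dicyano(ethylenediamine)(1,10-phenanthroline)cobalt(III) diamminebromotriisothiocyanatoaluminate(III)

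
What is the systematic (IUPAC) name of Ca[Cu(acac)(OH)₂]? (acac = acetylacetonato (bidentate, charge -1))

calcium (acetylacetonato)dihydroxocuprate(I)

The 1 calcium counter-ion carries a total charge of +2, so each complex ion is 2−.
Ligand charges: 2×hydroxo (-1 each), 1×acetylacetonato (-1 each); total -3. So Cu + (-3) = 2−, giving Cu = +1.
Ligands are named alphabetically: acetylacetonato before hydroxo.
The complex ion is anionic, so copper takes the -ate form cuprate(I).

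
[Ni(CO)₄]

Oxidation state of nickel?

0

No counter-ion: the bracketed complex is neutral.
Ligand charges: 4×CO neutral; sum 0.
Ni + (0) = 0 ⇒ Ni is 0.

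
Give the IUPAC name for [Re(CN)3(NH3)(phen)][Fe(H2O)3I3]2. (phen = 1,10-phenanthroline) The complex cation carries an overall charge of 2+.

Both ions are complex: the cation is named first with the plain metal name, the anion second with the -ate form; each ion's ligands are alphabetised independently.
The complex cation is given as 2+; its ligand charges sum to -3, so Re = +5.
With 2 anions per cation, each anion must be 2/2 = 1−.
Anion: ligand charges sum to -3; for the ion to be 1−, Fe = +2.

amminetricyano(1,10-phenanthroline)rhenium(V) triaquatriiodoferrate(II)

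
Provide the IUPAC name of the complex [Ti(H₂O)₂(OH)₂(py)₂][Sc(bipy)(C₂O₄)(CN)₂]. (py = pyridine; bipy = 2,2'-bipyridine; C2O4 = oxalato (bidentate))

Both ions are complex: the cation is named first with the plain metal name, the anion second with the -ate form; each ion's ligands are alphabetised independently.
Scandium is always +3 in its complexes; the anion's ligand charges sum to -4, so the complex anion is 1−.
A 1:1 salt means the cation carries the equal and opposite charge, 1+.
Cation: ligand charges sum to -2; for the ion to be 1+, Ti = +3.

diaquadihydroxobis(pyridine)titanium(III) (2,2'-bipyridine)dicyanooxalatoscandate(III)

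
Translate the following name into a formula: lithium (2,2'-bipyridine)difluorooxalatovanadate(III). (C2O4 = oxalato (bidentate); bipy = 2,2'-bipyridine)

Ligands: 1 oxalato (C2O4, -2), 1 2,2'-bipyridine (bipy, neutral), 2 fluoro (F, -1). Ligand charge sum = -4.
With V in oxidation state +3, the complex ion is [V...]^1−.
Charge balance with lithium (+1) requires 1 complex ion per 1 lithium.

Li[V(bipy)(C2O4)F2]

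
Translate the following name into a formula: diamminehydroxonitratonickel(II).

[Ni(NH3)2(NO3)(OH)]

Ligands: 2 ammine (NH3, neutral), 1 nitrato (NO3, -1), 1 hydroxo (OH, -1). Ligand charge sum = -2.
With Ni in oxidation state +2, the complex ion is [Ni...].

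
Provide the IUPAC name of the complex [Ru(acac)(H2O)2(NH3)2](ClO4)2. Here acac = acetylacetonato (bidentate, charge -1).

(acetylacetonato)diamminediaquaruthenium(III) perchlorate

The 2 perchlorate counter-ions carry a total charge of -2, so each complex ion is 2+.
Ligand charges: 2×aqua (neutral), 1×acetylacetonato (-1 each), 2×ammine (neutral); total -1. So Ru + (-1) = 2+, giving Ru = +3.
Ligands are named alphabetically: acetylacetonato before ammine before aqua.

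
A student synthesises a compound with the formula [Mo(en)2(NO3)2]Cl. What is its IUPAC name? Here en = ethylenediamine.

The 1 chloride counter-ion carries a total charge of -1, so each complex ion is 1+.
Ligand charges: 2×ethylenediamine (neutral), 2×nitrato (-1 each); total -2. So Mo + (-2) = 1+, giving Mo = +3.
Ligands are named alphabetically: ethylenediamine before nitrato.

bis(ethylenediamine)dinitratomolybdenum(III) chloride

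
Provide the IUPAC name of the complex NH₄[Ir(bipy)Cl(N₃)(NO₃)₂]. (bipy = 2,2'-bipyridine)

ammonium azido(2,2'-bipyridine)chlorodinitratoiridate(III)

The 1 ammonium counter-ion carries a total charge of +1, so each complex ion is 1−.
Ligand charges: 1×chloro (-1 each), 2×nitrato (-1 each), 1×2,2'-bipyridine (neutral), 1×azido (-1 each); total -4. So Ir + (-4) = 1−, giving Ir = +3.
Ligands are named alphabetically: azido before bipyridine before chloro before nitrato.
The complex ion is anionic, so iridium takes the -ate form iridate(III).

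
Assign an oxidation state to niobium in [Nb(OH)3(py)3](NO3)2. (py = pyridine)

2 nitrate outside the brackets (-1 each) → the complex ion is 2+.
Ligand charges: 3×py neutral; 3×OH = -3; sum -3.
Nb + (-3) = 2+ ⇒ Nb is +5.

+5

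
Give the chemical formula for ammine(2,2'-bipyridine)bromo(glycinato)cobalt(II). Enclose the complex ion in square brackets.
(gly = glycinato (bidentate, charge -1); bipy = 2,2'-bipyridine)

[Co(bipy)Br(gly)(NH3)]

Ligands: 1 glycinato (gly, -1), 1 bromo (Br, -1), 1 ammine (NH3, neutral), 1 2,2'-bipyridine (bipy, neutral). Ligand charge sum = -2.
With Co in oxidation state +2, the complex ion is [Co...].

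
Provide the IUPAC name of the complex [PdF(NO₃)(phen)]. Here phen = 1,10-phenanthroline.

fluoronitrato(1,10-phenanthroline)palladium(II)

There is no counter-ion, so the complex is neutral overall.
Ligand charges: 1×1,10-phenanthroline (neutral), 1×fluoro (-1 each), 1×nitrato (-1 each); total -2. So Pd + (-2) = 0, giving Pd = +2.
Ligands are named alphabetically: fluoro before nitrato before phenanthroline.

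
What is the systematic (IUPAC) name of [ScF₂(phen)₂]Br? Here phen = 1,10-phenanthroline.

difluorobis(1,10-phenanthroline)scandium(III) bromide

The 1 bromide counter-ion carries a total charge of -1, so each complex ion is 1+.
Ligand charges: 2×fluoro (-1 each), 2×1,10-phenanthroline (neutral); total -2. So Sc + (-2) = 1+, giving Sc = +3.
Ligands are named alphabetically: fluoro before phenanthroline.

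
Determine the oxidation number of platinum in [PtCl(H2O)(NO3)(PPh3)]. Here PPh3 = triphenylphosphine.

No counter-ion: the bracketed complex is neutral.
Ligand charges: 1×H2O neutral; 1×PPh3 neutral; 1×Cl = -1; 1×NO3 = -1; sum -2.
Pt + (-2) = 0 ⇒ Pt is +2.

+2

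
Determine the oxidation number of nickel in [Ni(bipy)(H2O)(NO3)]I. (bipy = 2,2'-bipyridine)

+2

1 iodide outside the brackets (-1 each) → the complex ion is 1+.
Ligand charges: 1×H2O neutral; 1×bipy neutral; 1×NO3 = -1; sum -1.
Ni + (-1) = 1+ ⇒ Ni is +2.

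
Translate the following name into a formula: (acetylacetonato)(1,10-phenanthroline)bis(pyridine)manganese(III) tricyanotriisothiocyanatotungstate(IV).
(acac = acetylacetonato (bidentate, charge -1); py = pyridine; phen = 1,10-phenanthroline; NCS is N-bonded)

Cation [Mn…]: ligand charges -1, Mn(III) ⇒ ion charge 2+.
Anion [W…]: ligand charges -6, W(IV) ⇒ ion charge 2−.

[Mn(acac)(phen)(py)2][W(CN)3(NCS)3]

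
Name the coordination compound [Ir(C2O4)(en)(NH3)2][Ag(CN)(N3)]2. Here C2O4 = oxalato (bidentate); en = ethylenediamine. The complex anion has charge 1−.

diammine(ethylenediamine)oxalatoiridium(IV) azidocyanoargentate(I)

Both ions are complex: the cation is named first with the plain metal name, the anion second with the -ate form; each ion's ligands are alphabetised independently.
The complex anion is given as 1−; its ligand charges sum to -2, so Ag = +1.
With 2 anions per cation, the cation must be 2×1 = 2+.
Cation: ligand charges sum to -2; for the ion to be 2+, Ir = +4.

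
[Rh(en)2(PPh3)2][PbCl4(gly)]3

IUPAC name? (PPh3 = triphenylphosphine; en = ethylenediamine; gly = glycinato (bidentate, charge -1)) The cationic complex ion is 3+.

bis(ethylenediamine)bis(triphenylphosphine)rhodium(III) tetrachloro(glycinato)plumbate(IV)

The complex cation is given as 3+; its ligand charges sum to 0, so Rh = +3.
With 3 anions per cation, each anion must be 3/3 = 1−.
Anion: ligand charges sum to -5; for the ion to be 1−, Pb = +4.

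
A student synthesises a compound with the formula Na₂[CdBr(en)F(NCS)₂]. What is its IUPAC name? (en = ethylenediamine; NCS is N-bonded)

The 2 sodium counter-ions carry a total charge of +2, so each complex ion is 2−.
Ligand charges: 1×ethylenediamine (neutral), 2×isothiocyanato (-1 each), 1×fluoro (-1 each), 1×bromo (-1 each); total -4. So Cd + (-4) = 2−, giving Cd = +2.
Ligands are named alphabetically: bromo before ethylenediamine before fluoro before isothiocyanato.
The complex ion is anionic, so cadmium takes the -ate form cadmate(II).

sodium bromo(ethylenediamine)fluorodiisothiocyanatocadmate(II)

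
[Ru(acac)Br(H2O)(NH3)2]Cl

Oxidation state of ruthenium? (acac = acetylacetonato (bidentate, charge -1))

+3

1 chloride outside the brackets (-1 each) → the complex ion is 1+.
Ligand charges: 1×H2O neutral; 2×NH3 neutral; 1×Br = -1; 1×acac = -1; sum -2.
Ru + (-2) = 1+ ⇒ Ru is +3.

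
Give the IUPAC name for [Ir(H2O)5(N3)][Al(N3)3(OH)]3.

pentaaquaazidoiridium(IV) triazidohydroxoaluminate(III)

Aluminium is always +3 in its complexes; the anion's ligand charges sum to -4, so the complex anion is 1−.
With 3 anions per cation, the cation must be 3×1 = 3+.
Cation: ligand charges sum to -1; for the ion to be 3+, Ir = +4.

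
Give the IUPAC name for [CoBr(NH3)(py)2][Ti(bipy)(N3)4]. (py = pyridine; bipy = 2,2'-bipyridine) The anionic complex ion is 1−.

The complex anion is given as 1−; its ligand charges sum to -4, so Ti = +3.
A 1:1 salt means the cation carries the equal and opposite charge, 1+.
Cation: ligand charges sum to -1; for the ion to be 1+, Co = +2.

amminebromobis(pyridine)cobalt(II) tetraazido(2,2'-bipyridine)titanate(III)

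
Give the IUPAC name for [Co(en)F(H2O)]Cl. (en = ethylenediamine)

aqua(ethylenediamine)fluorocobalt(II) chloride

The 1 chloride counter-ion carries a total charge of -1, so each complex ion is 1+.
Ligand charges: 1×fluoro (-1 each), 1×aqua (neutral), 1×ethylenediamine (neutral); total -1. So Co + (-1) = 1+, giving Co = +2.
Ligands are named alphabetically: aqua before ethylenediamine before fluoro.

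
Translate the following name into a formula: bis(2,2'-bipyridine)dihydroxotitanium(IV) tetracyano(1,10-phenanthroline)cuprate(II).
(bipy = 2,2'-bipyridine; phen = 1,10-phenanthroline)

[Ti(bipy)2(OH)2][Cu(CN)4(phen)]

Cation [Ti…]: ligand charges -2, Ti(IV) ⇒ ion charge 2+.
Anion [Cu…]: ligand charges -4, Cu(II) ⇒ ion charge 2−.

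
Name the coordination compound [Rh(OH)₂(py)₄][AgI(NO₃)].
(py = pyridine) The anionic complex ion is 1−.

dihydroxotetrakis(pyridine)rhodium(III) iodonitratoargentate(I)

The complex anion is given as 1−; its ligand charges sum to -2, so Ag = +1.
A 1:1 salt means the cation carries the equal and opposite charge, 1+.
Cation: ligand charges sum to -2; for the ion to be 1+, Rh = +3.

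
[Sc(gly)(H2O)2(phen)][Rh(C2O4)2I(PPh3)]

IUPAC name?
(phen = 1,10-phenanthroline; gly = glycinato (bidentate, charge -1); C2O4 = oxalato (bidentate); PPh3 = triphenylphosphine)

diaqua(glycinato)(1,10-phenanthroline)scandium(III) iododioxalato(triphenylphosphine)rhodate(III)

Scandium is always +3 in its complexes; the cation's ligand charges sum to -1, so the complex cation is 2+.
A 1:1 salt means the anion carries the equal and opposite charge, 2−.
Anion: ligand charges sum to -5; for the ion to be 2−, Rh = +3.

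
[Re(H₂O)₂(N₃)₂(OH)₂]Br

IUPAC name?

The 1 bromide counter-ion carries a total charge of -1, so each complex ion is 1+.
Ligand charges: 2×aqua (neutral), 2×azido (-1 each), 2×hydroxo (-1 each); total -4. So Re + (-4) = 1+, giving Re = +5.
Ligands are named alphabetically: aqua before azido before hydroxo.

diaquadiazidodihydroxorhenium(V) bromide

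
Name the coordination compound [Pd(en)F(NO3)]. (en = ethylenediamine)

(ethylenediamine)fluoronitratopalladium(II)

There is no counter-ion, so the complex is neutral overall.
Ligand charges: 1×ethylenediamine (neutral), 1×nitrato (-1 each), 1×fluoro (-1 each); total -2. So Pd + (-2) = 0, giving Pd = +2.
Ligands are named alphabetically: ethylenediamine before fluoro before nitrato.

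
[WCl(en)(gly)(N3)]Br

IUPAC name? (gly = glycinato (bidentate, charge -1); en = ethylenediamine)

The 1 bromide counter-ion carries a total charge of -1, so each complex ion is 1+.
Ligand charges: 1×chloro (-1 each), 1×azido (-1 each), 1×glycinato (-1 each), 1×ethylenediamine (neutral); total -3. So W + (-3) = 1+, giving W = +4.
Ligands are named alphabetically: azido before chloro before ethylenediamine before glycinato.

azidochloro(ethylenediamine)(glycinato)tungsten(IV) bromide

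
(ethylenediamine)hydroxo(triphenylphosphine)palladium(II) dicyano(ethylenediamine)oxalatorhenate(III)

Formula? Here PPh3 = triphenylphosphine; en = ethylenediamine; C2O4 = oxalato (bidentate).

Cation [Pd…]: ligand charges -1, Pd(II) ⇒ ion charge 1+.
Anion [Re…]: ligand charges -4, Re(III) ⇒ ion charge 1−.
One 1+ cation balances one 1− anion.

[Pd(en)(OH)(PPh3)][Re(C2O4)(CN)2(en)]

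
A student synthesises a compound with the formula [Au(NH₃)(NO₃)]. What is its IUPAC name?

amminenitratogold(I)

There is no counter-ion, so the complex is neutral overall.
Ligand charges: 1×ammine (neutral), 1×nitrato (-1 each); total -1. So Au + (-1) = 0, giving Au = +1.
Ligands are named alphabetically: ammine before nitrato.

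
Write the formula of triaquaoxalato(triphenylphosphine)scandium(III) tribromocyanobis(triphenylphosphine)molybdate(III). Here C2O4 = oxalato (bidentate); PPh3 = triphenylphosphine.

Cation [Sc…]: ligand charges -2, Sc(III) ⇒ ion charge 1+.
Anion [Mo…]: ligand charges -4, Mo(III) ⇒ ion charge 1−.

[Sc(C2O4)(H2O)3(PPh3)][MoBr3(CN)(PPh3)2]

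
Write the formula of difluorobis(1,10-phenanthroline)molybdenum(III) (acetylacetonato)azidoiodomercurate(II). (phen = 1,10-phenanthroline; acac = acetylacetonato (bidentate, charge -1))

Cation [Mo…]: ligand charges -2, Mo(III) ⇒ ion charge 1+.
Anion [Hg…]: ligand charges -3, Hg(II) ⇒ ion charge 1−.
One 1+ cation balances one 1− anion.

[MoF2(phen)2][Hg(acac)I(N3)]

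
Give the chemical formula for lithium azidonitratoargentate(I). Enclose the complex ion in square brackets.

Li[Ag(N3)(NO3)]

Ligands: 1 nitrato (NO3, -1), 1 azido (N3, -1). Ligand charge sum = -2.
With Ag in oxidation state +1, the complex ion is [Ag...]^1−.
Charge balance with lithium (+1) requires 1 complex ion per 1 lithium.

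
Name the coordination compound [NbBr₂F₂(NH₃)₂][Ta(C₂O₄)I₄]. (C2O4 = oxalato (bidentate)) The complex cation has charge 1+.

The complex cation is given as 1+; its ligand charges sum to -4, so Nb = +5.
A 1:1 salt means the anion carries the equal and opposite charge, 1−.
Anion: ligand charges sum to -6; for the ion to be 1−, Ta = +5.

diamminedibromodifluoroniobium(V) tetraiodooxalatotantalate(V)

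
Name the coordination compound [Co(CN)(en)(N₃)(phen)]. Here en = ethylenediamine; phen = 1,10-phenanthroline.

There is no counter-ion, so the complex is neutral overall.
Ligand charges: 1×ethylenediamine (neutral), 1×1,10-phenanthroline (neutral), 1×azido (-1 each), 1×cyano (-1 each); total -2. So Co + (-2) = 0, giving Co = +2.
Ligands are named alphabetically: azido before cyano before ethylenediamine before phenanthroline.

azidocyano(ethylenediamine)(1,10-phenanthroline)cobalt(II)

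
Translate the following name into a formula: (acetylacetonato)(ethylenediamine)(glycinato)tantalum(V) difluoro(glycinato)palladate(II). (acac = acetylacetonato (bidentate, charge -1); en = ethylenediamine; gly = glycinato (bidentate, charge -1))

Cation [Ta…]: ligand charges -2, Ta(V) ⇒ ion charge 3+.
Anion [Pd…]: ligand charges -3, Pd(II) ⇒ ion charge 1−.

[Ta(acac)(en)(gly)][PdF2(gly)]3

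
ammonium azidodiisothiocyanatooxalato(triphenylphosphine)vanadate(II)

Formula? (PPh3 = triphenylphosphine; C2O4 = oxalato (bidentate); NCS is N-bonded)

Ligands: 1 triphenylphosphine (PPh3, neutral), 1 azido (N3, -1), 1 oxalato (C2O4, -2), 2 isothiocyanato (NCS, -1). Ligand charge sum = -5.
Charge balance with ammonium (+1) requires 1 complex ion per 3 ammonium.

(NH4)3[V(C2O4)(N3)(NCS)2(PPh3)]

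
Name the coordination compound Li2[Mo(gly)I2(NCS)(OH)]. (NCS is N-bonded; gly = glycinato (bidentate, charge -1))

The 2 lithium counter-ions carry a total charge of +2, so each complex ion is 2−.
Ligand charges: 1×hydroxo (-1 each), 1×isothiocyanato (-1 each), 2×iodo (-1 each), 1×glycinato (-1 each); total -5. So Mo + (-5) = 2−, giving Mo = +3.
Ligands are named alphabetically: glycinato before hydroxo before iodo before isothiocyanato.
The complex ion is anionic, so molybdenum takes the -ate form molybdate(III).

lithium (glycinato)hydroxodiiodoisothiocyanatomolybdate(III)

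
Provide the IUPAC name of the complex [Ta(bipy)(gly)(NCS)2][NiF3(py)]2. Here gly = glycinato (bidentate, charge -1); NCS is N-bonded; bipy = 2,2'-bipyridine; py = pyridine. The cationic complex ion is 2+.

Both ions are complex: the cation is named first with the plain metal name, the anion second with the -ate form; each ion's ligands are alphabetised independently.
The complex cation is given as 2+; its ligand charges sum to -3, so Ta = +5.
With 2 anions per cation, each anion must be 2/2 = 1−.
Anion: ligand charges sum to -3; for the ion to be 1−, Ni = +2.

(2,2'-bipyridine)(glycinato)diisothiocyanatotantalum(V) trifluoro(pyridine)nickelate(II)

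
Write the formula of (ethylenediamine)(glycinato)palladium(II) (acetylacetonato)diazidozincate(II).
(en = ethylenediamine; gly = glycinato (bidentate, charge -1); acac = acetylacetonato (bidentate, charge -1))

[Pd(en)(gly)][Zn(acac)(N3)2]

Cation [Pd…]: ligand charges -1, Pd(II) ⇒ ion charge 1+.
Anion [Zn…]: ligand charges -3, Zn(II) ⇒ ion charge 1−.
One 1+ cation balances one 1− anion.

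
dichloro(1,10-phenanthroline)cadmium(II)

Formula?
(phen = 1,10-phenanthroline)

[CdCl2(phen)]

Ligands: 1 1,10-phenanthroline (phen, neutral), 2 chloro (Cl, -1). Ligand charge sum = -2.
With Cd in oxidation state +2, the complex ion is [Cd...].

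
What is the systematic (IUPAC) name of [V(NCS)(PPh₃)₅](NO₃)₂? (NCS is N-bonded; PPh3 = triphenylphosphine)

isothiocyanatopentakis(triphenylphosphine)vanadium(III) nitrate

The 2 nitrate counter-ions carry a total charge of -2, so each complex ion is 2+.
Ligand charges: 1×isothiocyanato (-1 each), 5×triphenylphosphine (neutral); total -1. So V + (-1) = 2+, giving V = +3.
Ligands are named alphabetically: isothiocyanato before triphenylphosphine.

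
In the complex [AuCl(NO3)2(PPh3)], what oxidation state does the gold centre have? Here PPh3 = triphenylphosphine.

+3

No counter-ion: the bracketed complex is neutral.
Ligand charges: 1×PPh3 neutral; 2×NO3 = -2; 1×Cl = -1; sum -3.
Au + (-3) = 0 ⇒ Au is +3.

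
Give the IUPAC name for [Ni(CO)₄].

tetracarbonylnickel(0)

There is no counter-ion, so the complex is neutral overall.
Ligand charges: 4×carbonyl (neutral); total 0. So Ni + (0) = 0, giving Ni = 0.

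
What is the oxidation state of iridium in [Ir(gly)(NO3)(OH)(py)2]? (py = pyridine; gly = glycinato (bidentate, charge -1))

+3

No counter-ion: the bracketed complex is neutral.
Ligand charges: 1×OH = -1; 2×py neutral; 1×gly = -1; 1×NO3 = -1; sum -3.
Ir + (-3) = 0 ⇒ Ir is +3.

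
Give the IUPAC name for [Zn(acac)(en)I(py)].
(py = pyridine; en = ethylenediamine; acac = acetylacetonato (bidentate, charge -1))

There is no counter-ion, so the complex is neutral overall.
Ligand charges: 1×pyridine (neutral), 1×iodo (-1 each), 1×ethylenediamine (neutral), 1×acetylacetonato (-1 each); total -2. So Zn + (-2) = 0, giving Zn = +2.
Ligands are named alphabetically: acetylacetonato before ethylenediamine before iodo before pyridine.

(acetylacetonato)(ethylenediamine)iodo(pyridine)zinc(II)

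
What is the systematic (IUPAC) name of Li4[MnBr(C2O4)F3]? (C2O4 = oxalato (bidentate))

The 4 lithium counter-ions carry a total charge of +4, so each complex ion is 4−.
Ligand charges: 1×bromo (-1 each), 1×oxalato (-2 each), 3×fluoro (-1 each); total -6. So Mn + (-6) = 4−, giving Mn = +2.
The complex ion is anionic, so manganese takes the -ate form manganate(II).

lithium bromotrifluorooxalatomanganate(II)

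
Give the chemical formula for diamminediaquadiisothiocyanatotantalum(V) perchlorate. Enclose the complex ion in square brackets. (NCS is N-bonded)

[Ta(H2O)2(NCS)2(NH3)2](ClO4)3

Ligands: 2 ammine (NH3, neutral), 2 isothiocyanato (NCS, -1), 2 aqua (H2O, neutral). Ligand charge sum = -2.
With Ta in oxidation state +5, the complex ion is [Ta...]^3+.
Charge balance with perchlorate (-1) requires 1 complex ion per 3 perchlorate.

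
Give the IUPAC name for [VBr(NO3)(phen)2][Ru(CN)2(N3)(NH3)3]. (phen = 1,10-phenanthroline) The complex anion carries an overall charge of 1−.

Both ions are complex: the cation is named first with the plain metal name, the anion second with the -ate form; each ion's ligands are alphabetised independently.
The complex anion is given as 1−; its ligand charges sum to -3, so Ru = +2.
A 1:1 salt means the cation carries the equal and opposite charge, 1+.
Cation: ligand charges sum to -2; for the ion to be 1+, V = +3.

bromonitratobis(1,10-phenanthroline)vanadium(III) triammineazidodicyanoruthenate(II)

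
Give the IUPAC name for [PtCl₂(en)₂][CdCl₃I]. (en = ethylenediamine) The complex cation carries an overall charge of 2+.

Both ions are complex: the cation is named first with the plain metal name, the anion second with the -ate form; each ion's ligands are alphabetised independently.
The complex cation is given as 2+; its ligand charges sum to -2, so Pt = +4.
A 1:1 salt means the anion carries the equal and opposite charge, 2−.
Anion: ligand charges sum to -4; for the ion to be 2−, Cd = +2.

dichlorobis(ethylenediamine)platinum(IV) trichloroiodocadmate(II)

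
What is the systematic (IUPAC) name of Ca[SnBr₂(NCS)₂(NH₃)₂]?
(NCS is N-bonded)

calcium diamminedibromodiisothiocyanatostannate(II)

The 1 calcium counter-ion carries a total charge of +2, so each complex ion is 2−.
Ligand charges: 2×bromo (-1 each), 2×isothiocyanato (-1 each), 2×ammine (neutral); total -4. So Sn + (-4) = 2−, giving Sn = +2.
Ligands are named alphabetically: ammine before bromo before isothiocyanato.
The complex ion is anionic, so tin takes the -ate form stannate(II).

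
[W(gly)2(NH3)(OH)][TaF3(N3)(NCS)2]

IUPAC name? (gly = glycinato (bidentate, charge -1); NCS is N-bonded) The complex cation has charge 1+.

Both ions are complex: the cation is named first with the plain metal name, the anion second with the -ate form; each ion's ligands are alphabetised independently.
The complex cation is given as 1+; its ligand charges sum to -3, so W = +4.
A 1:1 salt means the anion carries the equal and opposite charge, 1−.
Anion: ligand charges sum to -6; for the ion to be 1−, Ta = +5.

amminebis(glycinato)hydroxotungsten(IV) azidotrifluorodiisothiocyanatotantalate(V)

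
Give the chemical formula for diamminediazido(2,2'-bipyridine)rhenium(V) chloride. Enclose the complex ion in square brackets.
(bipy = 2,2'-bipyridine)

[Re(bipy)(N3)2(NH3)2]Cl3

Ligands: 2 azido (N3, -1), 1 2,2'-bipyridine (bipy, neutral), 2 ammine (NH3, neutral). Ligand charge sum = -2.
With Re in oxidation state +5, the complex ion is [Re...]^3+.
Charge balance with chloride (-1) requires 1 complex ion per 3 chloride.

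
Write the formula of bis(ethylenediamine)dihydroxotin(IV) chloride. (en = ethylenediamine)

Ligands: 2 hydroxo (OH, -1), 2 ethylenediamine (en, neutral). Ligand charge sum = -2.
With Sn in oxidation state +4, the complex ion is [Sn...]^2+.
Charge balance with chloride (-1) requires 1 complex ion per 2 chloride.

[Sn(en)2(OH)2]Cl2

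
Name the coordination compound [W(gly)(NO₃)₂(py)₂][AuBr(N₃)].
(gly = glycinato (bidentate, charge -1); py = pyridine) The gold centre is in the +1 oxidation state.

(glycinato)dinitratobis(pyridine)tungsten(IV) azidobromoaurate(I)

Both ions are complex: the cation is named first with the plain metal name, the anion second with the -ate form; each ion's ligands are alphabetised independently.
Au is given as +1; the anion's ligand charges sum to -2, so the complex anion is 1−.
A 1:1 salt means the cation carries the equal and opposite charge, 1+.
Cation: ligand charges sum to -3; for the ion to be 1+, W = +4.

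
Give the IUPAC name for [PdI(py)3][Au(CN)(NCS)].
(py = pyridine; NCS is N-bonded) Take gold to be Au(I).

Both ions are complex: the cation is named first with the plain metal name, the anion second with the -ate form; each ion's ligands are alphabetised independently.
Au is given as +1; the anion's ligand charges sum to -2, so the complex anion is 1−.
A 1:1 salt means the cation carries the equal and opposite charge, 1+.
Cation: ligand charges sum to -1; for the ion to be 1+, Pd = +2.

iodotris(pyridine)palladium(II) cyanoisothiocyanatoaurate(I)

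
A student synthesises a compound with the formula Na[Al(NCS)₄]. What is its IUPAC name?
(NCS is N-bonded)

sodium tetraisothiocyanatoaluminate(III)

The 1 sodium counter-ion carries a total charge of +1, so each complex ion is 1−.
Ligand charges: 4×isothiocyanato (-1 each); total -4. So Al + (-4) = 1−, giving Al = +3.
The complex ion is anionic, so aluminium takes the -ate form aluminate(III).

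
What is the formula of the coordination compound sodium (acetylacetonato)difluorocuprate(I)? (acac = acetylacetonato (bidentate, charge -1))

Na2[Cu(acac)F2]

Ligands: 2 fluoro (F, -1), 1 acetylacetonato (acac, -1). Ligand charge sum = -3.
Charge balance with sodium (+1) requires 1 complex ion per 2 sodium.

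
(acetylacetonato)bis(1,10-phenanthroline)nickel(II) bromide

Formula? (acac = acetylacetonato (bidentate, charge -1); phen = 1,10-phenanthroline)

[Ni(acac)(phen)2]Br

Ligands: 1 acetylacetonato (acac, -1), 2 1,10-phenanthroline (phen, neutral). Ligand charge sum = -1.
With Ni in oxidation state +2, the complex ion is [Ni...]^1+.
Charge balance with bromide (-1) requires 1 complex ion per 1 bromide.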